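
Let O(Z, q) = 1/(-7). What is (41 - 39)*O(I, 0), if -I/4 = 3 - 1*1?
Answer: -2/7 ≈ -0.28571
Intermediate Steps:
I = -8 (I = -4*(3 - 1*1) = -4*(3 - 1) = -4*2 = -8)
O(Z, q) = -1/7
(41 - 39)*O(I, 0) = (41 - 39)*(-1/7) = 2*(-1/7) = -2/7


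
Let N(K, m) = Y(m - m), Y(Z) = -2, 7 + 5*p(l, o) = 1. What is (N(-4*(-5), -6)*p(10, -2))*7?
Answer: 84/5 ≈ 16.800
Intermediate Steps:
p(l, o) = -6/5 (p(l, o) = -7/5 + (1/5)*1 = -7/5 + 1/5 = -6/5)
N(K, m) = -2
(N(-4*(-5), -6)*p(10, -2))*7 = -2*(-6/5)*7 = (12/5)*7 = 84/5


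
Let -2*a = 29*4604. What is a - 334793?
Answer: -401551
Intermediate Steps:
a = -66758 (a = -29*4604/2 = -½*133516 = -66758)
a - 334793 = -66758 - 334793 = -401551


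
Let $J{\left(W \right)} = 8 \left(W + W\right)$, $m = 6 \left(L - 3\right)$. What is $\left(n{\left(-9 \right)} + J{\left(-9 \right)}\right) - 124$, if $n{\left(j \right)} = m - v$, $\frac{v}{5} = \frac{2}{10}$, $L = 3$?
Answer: $-269$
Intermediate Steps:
$m = 0$ ($m = 6 \left(3 - 3\right) = 6 \cdot 0 = 0$)
$J{\left(W \right)} = 16 W$ ($J{\left(W \right)} = 8 \cdot 2 W = 16 W$)
$v = 1$ ($v = 5 \cdot \frac{2}{10} = 5 \cdot 2 \cdot \frac{1}{10} = 5 \cdot \frac{1}{5} = 1$)
$n{\left(j \right)} = -1$ ($n{\left(j \right)} = 0 - 1 = -1$)
$\left(n{\left(-9 \right)} + J{\left(-9 \right)}\right) - 124 = \left(-1 + 16 \left(-9\right)\right) - 124 = \left(-1 - 144\right) - 124 = -145 - 124 = -269$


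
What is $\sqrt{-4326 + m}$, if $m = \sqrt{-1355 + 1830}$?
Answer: $\sqrt{-4326 + 5 \sqrt{19}} \approx 65.606 i$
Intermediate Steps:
$m = 5 \sqrt{19}$ ($m = \sqrt{475} = 5 \sqrt{19} \approx 21.794$)
$\sqrt{-4326 + m} = \sqrt{-4326 + 5 \sqrt{19}}$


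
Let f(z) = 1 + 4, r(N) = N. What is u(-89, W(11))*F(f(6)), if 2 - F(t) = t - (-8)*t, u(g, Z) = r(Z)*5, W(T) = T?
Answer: -2365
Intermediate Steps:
f(z) = 5
u(g, Z) = 5*Z (u(g, Z) = Z*5 = 5*Z)
F(t) = 2 - 9*t (F(t) = 2 - (t - (-8)*t) = 2 - (t + 8*t) = 2 - 9*t)
u(-89, W(11))*F(f(6)) = (5*11)*(2 - 9*5) = 55*(2 - 45) = 55*(-43) = -2365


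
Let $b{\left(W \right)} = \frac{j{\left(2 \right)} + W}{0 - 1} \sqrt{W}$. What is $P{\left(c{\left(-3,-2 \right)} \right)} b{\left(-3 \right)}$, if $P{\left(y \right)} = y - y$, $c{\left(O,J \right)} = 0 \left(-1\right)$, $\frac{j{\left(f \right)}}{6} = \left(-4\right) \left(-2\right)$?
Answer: $0$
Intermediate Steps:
$j{\left(f \right)} = 48$ ($j{\left(f \right)} = 6 \left(\left(-4\right) \left(-2\right)\right) = 6 \cdot 8 = 48$)
$c{\left(O,J \right)} = 0$
$b{\left(W \right)} = \sqrt{W} \left(-48 - W\right)$ ($b{\left(W \right)} = \frac{48 + W}{0 - 1} \sqrt{W} = \frac{48 + W}{-1} \sqrt{W} = \left(48 + W\right) \left(-1\right) \sqrt{W} = \left(-48 - W\right) \sqrt{W} = \sqrt{W} \left(-48 - W\right)$)
$P{\left(y \right)} = 0$
$P{\left(c{\left(-3,-2 \right)} \right)} b{\left(-3 \right)} = 0 \sqrt{-3} \left(-48 - -3\right) = 0 i \sqrt{3} \left(-48 + 3\right) = 0 i \sqrt{3} \left(-45\right) = 0 \left(- 45 i \sqrt{3}\right) = 0$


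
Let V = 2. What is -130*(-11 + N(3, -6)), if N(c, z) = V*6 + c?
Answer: -520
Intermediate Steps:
N(c, z) = 12 + c (N(c, z) = 2*6 + c = 12 + c)
-130*(-11 + N(3, -6)) = -130*(-11 + (12 + 3)) = -130*(-11 + 15) = -130*4 = -520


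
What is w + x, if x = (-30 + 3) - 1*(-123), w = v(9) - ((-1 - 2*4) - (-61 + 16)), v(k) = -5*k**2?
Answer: -345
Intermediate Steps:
w = -441 (w = -5*9**2 - ((-1 - 2*4) - (-61 + 16)) = -5*81 - ((-1 - 8) - 1*(-45)) = -405 - (-9 + 45) = -405 - 1*36 = -405 - 36 = -441)
x = 96 (x = -27 + 123 = 96)
w + x = -441 + 96 = -345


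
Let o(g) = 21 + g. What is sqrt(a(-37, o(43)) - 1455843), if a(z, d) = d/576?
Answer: I*sqrt(13102586)/3 ≈ 1206.6*I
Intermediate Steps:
a(z, d) = d/576 (a(z, d) = d*(1/576) = d/576)
sqrt(a(-37, o(43)) - 1455843) = sqrt((21 + 43)/576 - 1455843) = sqrt((1/576)*64 - 1455843) = sqrt(1/9 - 1455843) = sqrt(-13102586/9) = I*sqrt(13102586)/3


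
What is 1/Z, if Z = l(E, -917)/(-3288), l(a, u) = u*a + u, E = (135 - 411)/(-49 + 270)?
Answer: -726648/50435 ≈ -14.408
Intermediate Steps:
E = -276/221 ≈ -1.2489
l(a, u) = u + a*u (l(a, u) = a*u + u = u + a*u)
Z = -50435/726648 (Z = -917*(1 - 276/221)/(-3288) = -917*(-55/221)*(-1/3288) = (50435/221)*(-1/3288) = -50435/726648 ≈ -0.069408)
1/Z = 1/(-50435/726648) = -726648/50435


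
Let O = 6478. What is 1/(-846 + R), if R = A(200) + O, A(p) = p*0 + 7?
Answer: 1/5639 ≈ 0.00017734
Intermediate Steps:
A(p) = 7 (A(p) = 0 + 7 = 7)
R = 6485 (R = 7 + 6478 = 6485)
1/(-846 + R) = 1/(-846 + 6485) = 1/5639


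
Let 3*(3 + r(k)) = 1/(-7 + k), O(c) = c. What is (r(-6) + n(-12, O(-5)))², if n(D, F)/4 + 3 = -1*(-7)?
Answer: 256036/1521 ≈ 168.33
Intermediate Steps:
n(D, F) = 16 (n(D, F) = -12 + 4*(-1*(-7)) = -12 + 4*7 = -12 + 28 = 16)
r(k) = -3 + 1/(3*(-7 + k))
(r(-6) + n(-12, O(-5)))² = ((64 - 9*(-6))/(3*(-7 - 6)) + 16)² = ((⅓)*(64 + 54)/(-13) + 16)² = ((⅓)*(-1/13)*118 + 16)² = (-118/39 + 16)² = (506/39)² = 256036/1521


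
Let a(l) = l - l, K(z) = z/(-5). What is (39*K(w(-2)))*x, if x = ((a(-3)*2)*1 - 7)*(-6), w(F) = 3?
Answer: -4914/5 ≈ -982.80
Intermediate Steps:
K(z) = -z/5 (K(z) = z*(-⅕) = -z/5)
a(l) = 0
x = 42 (x = ((0*2)*1 - 7)*(-6) = (0*1 - 7)*(-6) = (0 - 7)*(-6) = -7*(-6) = 42)
(39*K(w(-2)))*x = (39*(-⅕*3))*42 = (39*(-⅗))*42 = -117/5*42 = -4914/5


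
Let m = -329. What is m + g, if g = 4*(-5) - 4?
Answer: -353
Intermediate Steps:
g = -24 (g = -20 - 4 = -24)
m + g = -329 - 24 = -353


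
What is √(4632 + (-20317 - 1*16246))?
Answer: I*√31931 ≈ 178.69*I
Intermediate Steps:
√(4632 + (-20317 - 1*16246)) = √(4632 + (-20317 - 16246)) = √(4632 - 36563) = √(-31931) = I*√31931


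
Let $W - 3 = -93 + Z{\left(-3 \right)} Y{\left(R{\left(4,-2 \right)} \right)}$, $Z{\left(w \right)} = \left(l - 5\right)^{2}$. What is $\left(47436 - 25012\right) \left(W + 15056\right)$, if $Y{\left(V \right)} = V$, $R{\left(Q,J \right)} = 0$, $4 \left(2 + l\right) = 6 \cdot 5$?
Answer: $335597584$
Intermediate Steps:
$l = \frac{11}{2}$ ($l = -2 + \frac{6 \cdot 5}{4} = -2 + \frac{1}{4} \cdot 30 = -2 + \frac{15}{2} = \frac{11}{2} \approx 5.5$)
$Z{\left(w \right)} = \frac{1}{4}$ ($Z{\left(w \right)} = \left(\frac{11}{2} - 5\right)^{2} = \left(\frac{1}{2}\right)^{2} = \frac{1}{4}$)
$W = -90$ ($W = 3 + \left(-93 + \frac{1}{4} \cdot 0\right) = 3 + \left(-93 + 0\right) = 3 - 93 = -90$)
$\left(47436 - 25012\right) \left(W + 15056\right) = \left(47436 - 25012\right) \left(-90 + 15056\right) = 22424 \cdot 14966 = 335597584$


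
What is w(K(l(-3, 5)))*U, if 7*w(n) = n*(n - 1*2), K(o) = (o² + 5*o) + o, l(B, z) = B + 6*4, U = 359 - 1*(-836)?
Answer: 54689175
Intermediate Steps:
U = 1195 (U = 359 + 836 = 1195)
l(B, z) = 24 + B (l(B, z) = B + 24 = 24 + B)
K(o) = o² + 6*o
w(n) = n*(-2 + n)/7 (w(n) = (n*(n - 1*2))/7 = (n*(n - 2))/7 = (n*(-2 + n))/7 = n*(-2 + n)/7)
w(K(l(-3, 5)))*U = (((24 - 3)*(6 + (24 - 3)))*(-2 + (24 - 3)*(6 + (24 - 3)))/7)*1195 = ((21*(6 + 21))*(-2 + 21*(6 + 21))/7)*1195 = ((21*27)*(-2 + 21*27)/7)*1195 = ((⅐)*567*(-2 + 567))*1195 = ((⅐)*567*565)*1195 = 45765*1195 = 54689175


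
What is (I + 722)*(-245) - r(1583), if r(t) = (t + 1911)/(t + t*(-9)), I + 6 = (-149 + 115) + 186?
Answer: -1346561373/6332 ≈ -2.1266e+5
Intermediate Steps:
I = 146 (I = -6 + ((-149 + 115) + 186) = -6 + (-34 + 186) = -6 + 152 = 146)
r(t) = -(1911 + t)/(8*t) (r(t) = (1911 + t)/(t - 9*t) = (1911 + t)/((-8*t)) = (1911 + t)*(-1/(8*t)) = -(1911 + t)/(8*t))
(I + 722)*(-245) - r(1583) = (146 + 722)*(-245) - (-1911 - 1*1583)/(8*1583) = 868*(-245) - (-1911 - 1583)/(8*1583) = -212660 - (-3494)/(8*1583) = -212660 - 1*(-1747/6332) = -212660 + 1747/6332 = -1346561373/6332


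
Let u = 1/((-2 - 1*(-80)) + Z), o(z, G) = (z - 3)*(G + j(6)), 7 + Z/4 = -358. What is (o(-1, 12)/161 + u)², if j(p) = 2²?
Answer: 7851554881/49507140004 ≈ 0.15859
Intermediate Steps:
j(p) = 4
Z = -1460 (Z = -28 + 4*(-358) = -28 - 1432 = -1460)
o(z, G) = (-3 + z)*(4 + G) (o(z, G) = (z - 3)*(G + 4) = (-3 + z)*(4 + G))
u = -1/1382 (u = 1/((-2 - 1*(-80)) - 1460) = 1/((-2 + 80) - 1460) = 1/(78 - 1460) = 1/(-1382) = -1/1382 ≈ -0.00072359)
(o(-1, 12)/161 + u)² = ((-12 - 3*12 + 4*(-1) + 12*(-1))/161 - 1/1382)² = ((-12 - 36 - 4 - 12)*(1/161) - 1/1382)² = (-64*1/161 - 1/1382)² = (-64/161 - 1/1382)² = (-88609/222502)² = 7851554881/49507140004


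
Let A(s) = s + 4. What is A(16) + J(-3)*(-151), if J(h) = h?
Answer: 473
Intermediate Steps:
A(s) = 4 + s
A(16) + J(-3)*(-151) = (4 + 16) - 3*(-151) = 20 + 453 = 473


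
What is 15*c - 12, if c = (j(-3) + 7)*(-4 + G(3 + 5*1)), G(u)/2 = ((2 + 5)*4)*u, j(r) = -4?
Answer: 19968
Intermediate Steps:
G(u) = 56*u (G(u) = 2*(((2 + 5)*4)*u) = 2*((7*4)*u) = 2*(28*u) = 56*u)
c = 1332 (c = (-4 + 7)*(-4 + 56*(3 + 5*1)) = 3*(-4 + 56*(3 + 5)) = 3*(-4 + 56*8) = 3*(-4 + 448) = 3*444 = 1332)
15*c - 12 = 15*1332 - 12 = 19980 - 12 = 19968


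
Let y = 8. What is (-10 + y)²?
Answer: 4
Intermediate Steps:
(-10 + y)² = (-10 + 8)² = (-2)² = 4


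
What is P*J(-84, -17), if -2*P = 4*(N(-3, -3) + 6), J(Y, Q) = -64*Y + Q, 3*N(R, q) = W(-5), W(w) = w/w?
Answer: -203642/3 ≈ -67881.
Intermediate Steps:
W(w) = 1
N(R, q) = ⅓ (N(R, q) = (⅓)*1 = ⅓)
J(Y, Q) = Q - 64*Y
P = -38/3 (P = -2*(⅓ + 6) = -2*19/3 = -½*76/3 = -38/3 ≈ -12.667)
P*J(-84, -17) = -38*(-17 - 64*(-84))/3 = -38*(-17 + 5376)/3 = -38/3*5359 = -203642/3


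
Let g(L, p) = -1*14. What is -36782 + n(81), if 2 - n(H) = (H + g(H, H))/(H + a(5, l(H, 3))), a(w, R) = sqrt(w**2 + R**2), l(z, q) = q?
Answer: -240068487/6527 + 67*sqrt(34)/6527 ≈ -36781.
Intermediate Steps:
g(L, p) = -14
a(w, R) = sqrt(R**2 + w**2)
n(H) = 2 - (-14 + H)/(H + sqrt(34)) (n(H) = 2 - (H - 14)/(H + sqrt(3**2 + 5**2)) = 2 - (-14 + H)/(H + sqrt(9 + 25)) = 2 - (-14 + H)/(H + sqrt(34)))
-36782 + n(81) = -36782 + (14 + 81 + 2*sqrt(34))/(81 + sqrt(34)) = -36782 + (95 + 2*sqrt(34))/(81 + sqrt(34))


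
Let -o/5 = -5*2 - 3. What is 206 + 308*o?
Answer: 20226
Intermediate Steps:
o = 65 (o = -5*(-5*2 - 3) = -5*(-10 - 3) = -5*(-13) = 65)
206 + 308*o = 206 + 308*65 = 206 + 20020 = 20226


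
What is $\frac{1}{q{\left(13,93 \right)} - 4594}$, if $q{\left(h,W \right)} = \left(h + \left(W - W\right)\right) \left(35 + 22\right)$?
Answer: $- \frac{1}{3853} \approx -0.00025954$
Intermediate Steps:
$q{\left(h,W \right)} = 57 h$ ($q{\left(h,W \right)} = \left(h + 0\right) 57 = h 57 = 57 h$)
$\frac{1}{q{\left(13,93 \right)} - 4594} = \frac{1}{57 \cdot 13 - 4594} = \frac{1}{741 - 4594} = \frac{1}{-3853} = - \frac{1}{3853}$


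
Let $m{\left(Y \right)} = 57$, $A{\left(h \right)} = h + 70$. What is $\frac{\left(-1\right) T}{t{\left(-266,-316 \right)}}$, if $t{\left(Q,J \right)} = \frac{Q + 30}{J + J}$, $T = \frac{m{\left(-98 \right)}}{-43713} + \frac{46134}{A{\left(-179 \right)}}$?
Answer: $\frac{106210852430}{93706101} \approx 1133.4$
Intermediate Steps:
$A{\left(h \right)} = 70 + h$
$T = - \frac{672220585}{1588239}$ ($T = \frac{57}{-43713} + \frac{46134}{70 - 179} = 57 \left(- \frac{1}{43713}\right) + \frac{46134}{-109} = - \frac{19}{14571} + 46134 \left(- \frac{1}{109}\right) = - \frac{19}{14571} - \frac{46134}{109} = - \frac{672220585}{1588239} \approx -423.25$)
$t{\left(Q,J \right)} = \frac{30 + Q}{2 J}$
$\frac{\left(-1\right) T}{t{\left(-266,-316 \right)}} = \frac{\left(-1\right) \left(- \frac{672220585}{1588239}\right)}{\frac{1}{2} \frac{1}{-316} \left(30 - 266\right)} = \frac{672220585}{1588239 \cdot \frac{1}{2} \left(- \frac{1}{316}\right) \left(-236\right)} = \frac{672220585}{1588239 \cdot \frac{59}{158}} = \frac{672220585}{1588239} \cdot \frac{158}{59} = \frac{106210852430}{93706101}$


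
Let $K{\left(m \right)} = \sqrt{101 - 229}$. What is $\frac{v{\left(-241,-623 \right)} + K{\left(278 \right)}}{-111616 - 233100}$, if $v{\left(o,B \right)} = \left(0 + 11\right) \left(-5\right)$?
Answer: $\frac{55}{344716} - \frac{2 i \sqrt{2}}{86179} \approx 0.00015955 - 3.282 \cdot 10^{-5} i$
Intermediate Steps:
$K{\left(m \right)} = 8 i \sqrt{2}$ ($K{\left(m \right)} = \sqrt{-128} = 8 i \sqrt{2}$)
$v{\left(o,B \right)} = -55$ ($v{\left(o,B \right)} = 11 \left(-5\right) = -55$)
$\frac{v{\left(-241,-623 \right)} + K{\left(278 \right)}}{-111616 - 233100} = \frac{-55 + 8 i \sqrt{2}}{-111616 - 233100} = \frac{-55 + 8 i \sqrt{2}}{-344716} = \left(-55 + 8 i \sqrt{2}\right) \left(- \frac{1}{344716}\right) = \frac{55}{344716} - \frac{2 i \sqrt{2}}{86179}$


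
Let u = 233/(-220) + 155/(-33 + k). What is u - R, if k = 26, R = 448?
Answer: -725651/1540 ≈ -471.20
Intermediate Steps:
u = -35731/1540 (u = 233/(-220) + 155/(-33 + 26) = 233*(-1/220) + 155/(-7) = -233/220 + 155*(-⅐) = -233/220 - 155/7 = -35731/1540 ≈ -23.202)
u - R = -35731/1540 - 1*448 = -35731/1540 - 448 = -725651/1540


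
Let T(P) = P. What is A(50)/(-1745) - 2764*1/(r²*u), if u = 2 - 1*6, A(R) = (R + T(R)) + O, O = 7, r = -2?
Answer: 1205367/6980 ≈ 172.69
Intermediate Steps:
A(R) = 7 + 2*R (A(R) = (R + R) + 7 = 2*R + 7 = 7 + 2*R)
u = -4 (u = 2 - 6 = -4)
A(50)/(-1745) - 2764*1/(r²*u) = (7 + 2*50)/(-1745) - 2764/((-2)²*(-4)) = (7 + 100)*(-1/1745) - 2764/(4*(-4)) = 107*(-1/1745) - 2764/(-16) = -107/1745 - 2764*(-1/16) = -107/1745 + 691/4 = 1205367/6980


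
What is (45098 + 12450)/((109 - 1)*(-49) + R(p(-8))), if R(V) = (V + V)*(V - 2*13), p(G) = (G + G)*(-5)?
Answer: 14387/837 ≈ 17.189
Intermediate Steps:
p(G) = -10*G (p(G) = (2*G)*(-5) = -10*G)
R(V) = 2*V*(-26 + V) (R(V) = (2*V)*(V - 26) = (2*V)*(-26 + V) = 2*V*(-26 + V))
(45098 + 12450)/((109 - 1)*(-49) + R(p(-8))) = (45098 + 12450)/((109 - 1)*(-49) + 2*(-10*(-8))*(-26 - 10*(-8))) = 57548/(108*(-49) + 2*80*(-26 + 80)) = 57548/(-5292 + 2*80*54) = 57548/(-5292 + 8640) = 57548/3348 = 57548*(1/3348) = 14387/837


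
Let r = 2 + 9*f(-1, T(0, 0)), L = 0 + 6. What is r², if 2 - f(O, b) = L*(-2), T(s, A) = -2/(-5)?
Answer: 16384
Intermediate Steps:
L = 6
T(s, A) = ⅖ (T(s, A) = -2*(-⅕) = ⅖)
f(O, b) = 14 (f(O, b) = 2 - 6*(-2) = 2 - 1*(-12) = 2 + 12 = 14)
r = 128 (r = 2 + 9*14 = 2 + 126 = 128)
r² = 128² = 16384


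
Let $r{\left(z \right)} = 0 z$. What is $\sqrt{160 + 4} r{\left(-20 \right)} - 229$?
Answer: $-229$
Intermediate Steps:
$r{\left(z \right)} = 0$
$\sqrt{160 + 4} r{\left(-20 \right)} - 229 = \sqrt{160 + 4} \cdot 0 - 229 = \sqrt{164} \cdot 0 - 229 = 2 \sqrt{41} \cdot 0 - 229 = 0 - 229 = -229$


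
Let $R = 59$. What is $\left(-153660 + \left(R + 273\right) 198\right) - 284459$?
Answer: $-372383$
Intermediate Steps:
$\left(-153660 + \left(R + 273\right) 198\right) - 284459 = \left(-153660 + \left(59 + 273\right) 198\right) - 284459 = \left(-153660 + 332 \cdot 198\right) - 284459 = \left(-153660 + 65736\right) - 284459 = -87924 - 284459 = -372383$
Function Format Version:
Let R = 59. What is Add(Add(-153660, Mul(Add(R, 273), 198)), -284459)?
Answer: -372383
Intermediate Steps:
Add(Add(-153660, Mul(Add(R, 273), 198)), -284459) = Add(Add(-153660, Mul(Add(59, 273), 198)), -284459) = Add(Add(-153660, Mul(332, 198)), -284459) = Add(Add(-153660, 65736), -284459) = Add(-87924, -284459) = -372383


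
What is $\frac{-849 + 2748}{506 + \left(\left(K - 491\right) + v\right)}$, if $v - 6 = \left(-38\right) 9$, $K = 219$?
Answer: $- \frac{633}{34} \approx -18.618$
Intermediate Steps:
$v = -336$ ($v = 6 - 342 = -336$)
$\frac{-849 + 2748}{506 + \left(\left(K - 491\right) + v\right)} = \frac{-849 + 2748}{506 + \left(\left(219 - 491\right) - 336\right)} = \frac{1899}{506 + \left(\left(219 - 491\right) - 336\right)} = \frac{1899}{506 - 608} = \frac{1899}{-102} = 1899 \left(- \frac{1}{102}\right) = - \frac{633}{34}$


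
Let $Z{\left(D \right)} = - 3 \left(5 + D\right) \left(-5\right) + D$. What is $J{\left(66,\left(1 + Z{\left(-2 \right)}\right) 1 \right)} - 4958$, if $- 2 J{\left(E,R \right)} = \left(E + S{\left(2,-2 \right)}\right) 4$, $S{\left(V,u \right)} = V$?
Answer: $-5094$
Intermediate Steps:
$Z{\left(D \right)} = 75 + 16 D$ ($Z{\left(D \right)} = \left(-15 - 3 D\right) \left(-5\right) + D = \left(75 + 15 D\right) + D = 75 + 16 D$)
$J{\left(E,R \right)} = -4 - 2 E$ ($J{\left(E,R \right)} = - \frac{\left(E + 2\right) 4}{2} = - \frac{\left(2 + E\right) 4}{2} = - \frac{8 + 4 E}{2} = -4 - 2 E$)
$J{\left(66,\left(1 + Z{\left(-2 \right)}\right) 1 \right)} - 4958 = \left(-4 - 132\right) - 4958 = -136 - 4958 = -5094$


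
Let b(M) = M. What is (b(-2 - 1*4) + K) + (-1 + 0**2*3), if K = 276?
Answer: 269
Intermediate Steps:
(b(-2 - 1*4) + K) + (-1 + 0**2*3) = ((-2 - 1*4) + 276) + (-1 + 0**2*3) = ((-2 - 4) + 276) + (-1 + 0*3) = (-6 + 276) + (-1 + 0) = 270 - 1 = 269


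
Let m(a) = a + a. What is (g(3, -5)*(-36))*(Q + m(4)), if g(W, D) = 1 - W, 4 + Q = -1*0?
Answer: 288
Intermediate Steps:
m(a) = 2*a
Q = -4 (Q = -4 - 1*0 = -4 + 0 = -4)
(g(3, -5)*(-36))*(Q + m(4)) = ((1 - 1*3)*(-36))*(-4 + 2*4) = ((1 - 3)*(-36))*(-4 + 8) = -2*(-36)*4 = 72*4 = 288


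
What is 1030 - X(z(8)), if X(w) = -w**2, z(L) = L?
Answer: 1094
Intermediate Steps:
1030 - X(z(8)) = 1030 - (-1)*8**2 = 1030 - (-1)*64 = 1030 - 1*(-64) = 1030 + 64 = 1094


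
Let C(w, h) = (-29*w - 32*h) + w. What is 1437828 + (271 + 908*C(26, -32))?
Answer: 1706867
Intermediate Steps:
C(w, h) = -32*h - 28*w (C(w, h) = (-32*h - 29*w) + w = -32*h - 28*w)
1437828 + (271 + 908*C(26, -32)) = 1437828 + (271 + 908*(-32*(-32) - 28*26)) = 1437828 + (271 + 908*(1024 - 728)) = 1437828 + (271 + 908*296) = 1437828 + (271 + 268768) = 1437828 + 269039 = 1706867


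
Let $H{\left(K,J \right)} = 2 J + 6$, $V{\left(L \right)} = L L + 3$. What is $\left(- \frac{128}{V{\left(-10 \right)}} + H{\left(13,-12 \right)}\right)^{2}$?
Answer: $\frac{3928324}{10609} \approx 370.28$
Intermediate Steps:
$V{\left(L \right)} = 3 + L^{2}$ ($V{\left(L \right)} = L^{2} + 3 = 3 + L^{2}$)
$H{\left(K,J \right)} = 6 + 2 J$
$\left(- \frac{128}{V{\left(-10 \right)}} + H{\left(13,-12 \right)}\right)^{2} = \left(- \frac{128}{3 + \left(-10\right)^{2}} + \left(6 + 2 \left(-12\right)\right)\right)^{2} = \left(- \frac{128}{3 + 100} + \left(6 - 24\right)\right)^{2} = \left(- \frac{128}{103} - 18\right)^{2} = \left(- \frac{1982}{103}\right)^{2} = \frac{3928324}{10609}$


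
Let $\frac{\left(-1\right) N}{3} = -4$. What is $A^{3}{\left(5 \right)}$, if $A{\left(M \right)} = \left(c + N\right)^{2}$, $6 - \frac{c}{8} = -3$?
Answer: $351298031616$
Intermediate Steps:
$N = 12$ ($N = \left(-3\right) \left(-4\right) = 12$)
$c = 72$ ($c = 48 - -24 = 48 + 24 = 72$)
$A{\left(M \right)} = 7056$ ($A{\left(M \right)} = \left(72 + 12\right)^{2} = 84^{2} = 7056$)
$A^{3}{\left(5 \right)} = 7056^{3} = 351298031616$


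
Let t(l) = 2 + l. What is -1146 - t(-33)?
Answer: -1115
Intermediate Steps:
-1146 - t(-33) = -1146 - (2 - 33) = -1146 - 1*(-31) = -1146 + 31 = -1115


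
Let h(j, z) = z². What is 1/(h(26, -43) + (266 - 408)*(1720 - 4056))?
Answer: 1/333561 ≈ 2.9980e-6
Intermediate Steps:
1/(h(26, -43) + (266 - 408)*(1720 - 4056)) = 1/((-43)² + (266 - 408)*(1720 - 4056)) = 1/(1849 - 142*(-2336)) = 1/(1849 + 331712) = 1/333561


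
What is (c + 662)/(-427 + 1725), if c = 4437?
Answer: 5099/1298 ≈ 3.9284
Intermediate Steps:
(c + 662)/(-427 + 1725) = (4437 + 662)/(-427 + 1725) = 5099/1298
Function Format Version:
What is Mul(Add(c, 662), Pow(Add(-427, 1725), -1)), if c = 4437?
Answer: Rational(5099, 1298) ≈ 3.9284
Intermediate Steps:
Mul(Add(c, 662), Pow(Add(-427, 1725), -1)) = Mul(Add(4437, 662), Pow(Add(-427, 1725), -1)) = Mul(5099, Pow(1298, -1)) = Mul(5099, Rational(1, 1298)) = Rational(5099, 1298)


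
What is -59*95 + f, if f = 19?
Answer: -5586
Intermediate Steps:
-59*95 + f = -59*95 + 19 = -5605 + 19 = -5586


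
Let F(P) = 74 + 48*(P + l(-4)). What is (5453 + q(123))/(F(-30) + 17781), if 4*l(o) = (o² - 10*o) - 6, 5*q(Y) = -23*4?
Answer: 27173/85075 ≈ 0.31940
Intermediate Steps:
q(Y) = -92/5 (q(Y) = (-23*4)/5 = (⅕)*(-92) = -92/5)
l(o) = -3/2 - 5*o/2 + o²/4 (l(o) = ((o² - 10*o) - 6)/4 = (-6 + o² - 10*o)/4 = -3/2 - 5*o/2 + o²/4)
F(P) = 674 + 48*P (F(P) = 74 + 48*(P + (-3/2 - 5/2*(-4) + (¼)*(-4)²)) = 74 + 48*(P + (-3/2 + 10 + (¼)*16)) = 74 + 48*(P + (-3/2 + 10 + 4)) = 74 + 48*(P + 25/2) = 74 + 48*(25/2 + P) = 74 + (600 + 48*P) = 674 + 48*P)
(5453 + q(123))/(F(-30) + 17781) = (5453 - 92/5)/((674 + 48*(-30)) + 17781) = 27173/(5*((674 - 1440) + 17781)) = 27173/(5*(-766 + 17781)) = (27173/5)/17015 = (27173/5)*(1/17015) = 27173/85075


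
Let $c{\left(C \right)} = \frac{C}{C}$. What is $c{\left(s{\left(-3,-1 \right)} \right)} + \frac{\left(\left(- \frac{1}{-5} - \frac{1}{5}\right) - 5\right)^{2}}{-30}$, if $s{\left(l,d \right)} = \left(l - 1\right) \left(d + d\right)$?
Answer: $\frac{1}{6} \approx 0.16667$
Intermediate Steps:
$s{\left(l,d \right)} = 2 d \left(-1 + l\right)$ ($s{\left(l,d \right)} = \left(-1 + l\right) 2 d = 2 d \left(-1 + l\right)$)
$c{\left(C \right)} = 1$
$c{\left(s{\left(-3,-1 \right)} \right)} + \frac{\left(\left(- \frac{1}{-5} - \frac{1}{5}\right) - 5\right)^{2}}{-30} = 1 + \frac{\left(\left(- \frac{1}{-5} - \frac{1}{5}\right) - 5\right)^{2}}{-30} = 1 - \frac{\left(\left(\left(-1\right) \left(- \frac{1}{5}\right) - \frac{1}{5}\right) - 5\right)^{2}}{30} = 1 - \frac{\left(\left(\frac{1}{5} - \frac{1}{5}\right) - 5\right)^{2}}{30} = 1 - \frac{\left(0 - 5\right)^{2}}{30} = 1 - \frac{\left(-5\right)^{2}}{30} = 1 - \frac{5}{6} = \frac{1}{6}$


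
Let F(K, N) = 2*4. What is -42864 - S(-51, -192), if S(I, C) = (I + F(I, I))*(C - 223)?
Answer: -60709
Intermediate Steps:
F(K, N) = 8
S(I, C) = (-223 + C)*(8 + I) (S(I, C) = (I + 8)*(C - 223) = (8 + I)*(-223 + C) = (-223 + C)*(8 + I))
-42864 - S(-51, -192) = -42864 - (-1784 - 223*(-51) + 8*(-192) - 192*(-51)) = -42864 - (-1784 + 11373 - 1536 + 9792) = -42864 - 1*17845 = -42864 - 17845 = -60709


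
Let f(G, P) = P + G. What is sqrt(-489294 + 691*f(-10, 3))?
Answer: I*sqrt(494131) ≈ 702.94*I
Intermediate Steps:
f(G, P) = G + P
sqrt(-489294 + 691*f(-10, 3)) = sqrt(-489294 + 691*(-10 + 3)) = sqrt(-489294 + 691*(-7)) = sqrt(-489294 - 4837) = sqrt(-494131) = I*sqrt(494131)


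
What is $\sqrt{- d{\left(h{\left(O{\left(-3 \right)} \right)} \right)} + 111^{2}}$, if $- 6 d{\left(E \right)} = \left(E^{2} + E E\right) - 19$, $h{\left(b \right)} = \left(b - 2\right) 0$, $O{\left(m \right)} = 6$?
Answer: $\frac{\sqrt{443442}}{6} \approx 110.99$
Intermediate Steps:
$h{\left(b \right)} = 0$ ($h{\left(b \right)} = \left(-2 + b\right) 0 = 0$)
$d{\left(E \right)} = \frac{19}{6} - \frac{E^{2}}{3}$ ($d{\left(E \right)} = - \frac{\left(E^{2} + E E\right) - 19}{6} = - \frac{\left(E^{2} + E^{2}\right) - 19}{6} = - \frac{2 E^{2} - 19}{6} = - \frac{-19 + 2 E^{2}}{6} = \frac{19}{6} - \frac{E^{2}}{3}$)
$\sqrt{- d{\left(h{\left(O{\left(-3 \right)} \right)} \right)} + 111^{2}} = \sqrt{- (\frac{19}{6} - \frac{0^{2}}{3}) + 111^{2}} = \sqrt{- (\frac{19}{6} - 0) + 12321} = \sqrt{- (\frac{19}{6} + 0) + 12321} = \sqrt{\left(-1\right) \frac{19}{6} + 12321} = \sqrt{- \frac{19}{6} + 12321} = \sqrt{\frac{73907}{6}} = \frac{\sqrt{443442}}{6}$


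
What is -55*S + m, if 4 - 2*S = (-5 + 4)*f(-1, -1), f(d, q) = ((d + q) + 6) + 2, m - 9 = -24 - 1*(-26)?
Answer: -264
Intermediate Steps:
m = 11 (m = 9 + (-24 - 1*(-26)) = 9 + (-24 + 26) = 9 + 2 = 11)
f(d, q) = 8 + d + q (f(d, q) = (6 + d + q) + 2 = 8 + d + q)
S = 5 (S = 2 - (-5 + 4)*(8 - 1 - 1)/2 = 2 - (-1)*6/2 = 2 - 1/2*(-6) = 2 + 3 = 5)
-55*S + m = -55*5 + 11 = -275 + 11 = -264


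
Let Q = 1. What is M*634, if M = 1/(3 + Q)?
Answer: 317/2 ≈ 158.50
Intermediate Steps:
M = ¼ (M = 1/(3 + 1) = 1/4 = ¼ ≈ 0.25000)
M*634 = (¼)*634 = 317/2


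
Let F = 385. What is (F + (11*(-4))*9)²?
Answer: 121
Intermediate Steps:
(F + (11*(-4))*9)² = (385 + (11*(-4))*9)² = (385 - 44*9)² = (385 - 396)² = (-11)² = 121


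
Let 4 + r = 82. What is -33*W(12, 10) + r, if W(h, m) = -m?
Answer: 408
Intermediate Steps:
r = 78 (r = -4 + 82 = 78)
-33*W(12, 10) + r = -(-33)*10 + 78 = -33*(-10) + 78 = 330 + 78 = 408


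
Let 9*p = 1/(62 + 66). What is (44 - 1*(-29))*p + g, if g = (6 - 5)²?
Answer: 1225/1152 ≈ 1.0634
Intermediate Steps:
p = 1/1152 (p = 1/(9*(62 + 66)) = (⅑)/128 = (⅑)*(1/128) = 1/1152 ≈ 0.00086806)
g = 1 (g = 1² = 1)
(44 - 1*(-29))*p + g = (44 - 1*(-29))*(1/1152) + 1 = (44 + 29)*(1/1152) + 1 = 73*(1/1152) + 1 = 73/1152 + 1 = 1225/1152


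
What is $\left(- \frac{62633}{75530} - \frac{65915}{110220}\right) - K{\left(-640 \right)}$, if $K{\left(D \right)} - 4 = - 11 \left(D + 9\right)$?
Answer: $- \frac{5782842775621}{832491660} \approx -6946.4$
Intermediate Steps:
$K{\left(D \right)} = -95 - 11 D$ ($K{\left(D \right)} = 4 - 11 \left(D + 9\right) = 4 - 11 \left(9 + D\right) = 4 - \left(99 + 11 D\right) = -95 - 11 D$)
$\left(- \frac{62633}{75530} - \frac{65915}{110220}\right) - K{\left(-640 \right)} = \left(- \frac{62633}{75530} - \frac{65915}{110220}\right) - \left(-95 - -7040\right) = \left(\left(-62633\right) \frac{1}{75530} - \frac{13183}{22044}\right) - \left(-95 + 7040\right) = \left(- \frac{62633}{75530} - \frac{13183}{22044}\right) - 6945 = - \frac{1188196921}{832491660} - 6945 = - \frac{5782842775621}{832491660}$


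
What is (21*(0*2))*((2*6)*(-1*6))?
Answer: 0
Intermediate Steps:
(21*(0*2))*((2*6)*(-1*6)) = (21*0)*(12*(-6)) = 0*(-72) = 0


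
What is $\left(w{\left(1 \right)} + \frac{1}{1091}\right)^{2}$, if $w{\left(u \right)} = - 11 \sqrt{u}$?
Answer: $\frac{144000000}{1190281} \approx 120.98$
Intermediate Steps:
$\left(w{\left(1 \right)} + \frac{1}{1091}\right)^{2} = \left(- 11 \sqrt{1} + \frac{1}{1091}\right)^{2} = \left(\left(-11\right) 1 + \frac{1}{1091}\right)^{2} = \left(-11 + \frac{1}{1091}\right)^{2} = \left(- \frac{12000}{1091}\right)^{2} = \frac{144000000}{1190281}$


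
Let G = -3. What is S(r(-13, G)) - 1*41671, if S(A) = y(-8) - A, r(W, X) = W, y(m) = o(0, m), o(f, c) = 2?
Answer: -41656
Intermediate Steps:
y(m) = 2
S(A) = 2 - A
S(r(-13, G)) - 1*41671 = (2 - 1*(-13)) - 1*41671 = (2 + 13) - 41671 = 15 - 41671 = -41656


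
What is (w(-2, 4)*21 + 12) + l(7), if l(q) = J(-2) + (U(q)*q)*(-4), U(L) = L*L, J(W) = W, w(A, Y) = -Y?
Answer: -1446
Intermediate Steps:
U(L) = L²
l(q) = -2 - 4*q³ (l(q) = -2 + (q²*q)*(-4) = -2 + q³*(-4) = -2 - 4*q³)
(w(-2, 4)*21 + 12) + l(7) = (-1*4*21 + 12) + (-2 - 4*7³) = (-4*21 + 12) + (-2 - 4*343) = (-84 + 12) + (-2 - 1372) = -72 - 1374 = -1446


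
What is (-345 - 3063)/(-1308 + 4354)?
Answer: -1704/1523 ≈ -1.1188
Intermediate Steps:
(-345 - 3063)/(-1308 + 4354) = -3408/3046 = -3408*1/3046 = -1704/1523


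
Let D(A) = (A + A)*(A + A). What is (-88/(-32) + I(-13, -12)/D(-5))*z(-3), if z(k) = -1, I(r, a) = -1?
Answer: -137/50 ≈ -2.7400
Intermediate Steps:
D(A) = 4*A² (D(A) = (2*A)*(2*A) = 4*A²)
(-88/(-32) + I(-13, -12)/D(-5))*z(-3) = (-88/(-32) - 1/(4*(-5)²))*(-1) = (-88*(-1/32) - 1/(4*25))*(-1) = (11/4 - 1/100)*(-1) = (137/50)*(-1) = -137/50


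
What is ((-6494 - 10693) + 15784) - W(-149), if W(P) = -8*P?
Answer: -2595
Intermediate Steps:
((-6494 - 10693) + 15784) - W(-149) = ((-6494 - 10693) + 15784) - (-8)*(-149) = (-17187 + 15784) - 1*1192 = -1403 - 1192 = -2595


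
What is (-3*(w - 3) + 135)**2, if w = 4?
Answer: 17424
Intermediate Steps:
(-3*(w - 3) + 135)**2 = (-3*(4 - 3) + 135)**2 = (-3*1 + 135)**2 = (-3 + 135)**2 = 132**2 = 17424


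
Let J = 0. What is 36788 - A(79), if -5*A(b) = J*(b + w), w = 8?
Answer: 36788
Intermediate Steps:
A(b) = 0 (A(b) = -0*(b + 8) = -0*(8 + b) = -⅕*0 = 0)
36788 - A(79) = 36788 - 1*0 = 36788 + 0 = 36788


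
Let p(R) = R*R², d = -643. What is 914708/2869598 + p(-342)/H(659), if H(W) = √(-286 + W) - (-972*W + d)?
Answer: -3051060923078648480/49156918956621691 + 3333474*√373/34260491509 ≈ -62.066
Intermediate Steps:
p(R) = R³
H(W) = 643 + √(-286 + W) + 972*W (H(W) = √(-286 + W) - (-972*W - 643) = √(-286 + W) - (-643 - 972*W) = √(-286 + W) + (643 + 972*W) = 643 + √(-286 + W) + 972*W)
914708/2869598 + p(-342)/H(659) = 914708/2869598 + (-342)³/(643 + √(-286 + 659) + 972*659) = 914708*(1/2869598) - 40001688/(643 + √373 + 640548) = 457354/1434799 - 40001688/(641191 + √373)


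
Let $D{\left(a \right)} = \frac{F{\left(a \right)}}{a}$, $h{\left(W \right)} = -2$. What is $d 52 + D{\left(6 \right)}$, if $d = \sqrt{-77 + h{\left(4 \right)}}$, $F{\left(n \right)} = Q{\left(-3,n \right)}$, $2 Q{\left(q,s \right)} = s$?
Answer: $\frac{1}{2} + 52 i \sqrt{79} \approx 0.5 + 462.19 i$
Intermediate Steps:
$Q{\left(q,s \right)} = \frac{s}{2}$
$F{\left(n \right)} = \frac{n}{2}$
$D{\left(a \right)} = \frac{1}{2}$ ($D{\left(a \right)} = \frac{\frac{1}{2} a}{a} = \frac{1}{2}$)
$d = i \sqrt{79}$ ($d = \sqrt{-77 - 2} = \sqrt{-79} = i \sqrt{79} \approx 8.8882 i$)
$d 52 + D{\left(6 \right)} = i \sqrt{79} \cdot 52 + \frac{1}{2} = 52 i \sqrt{79} + \frac{1}{2} = \frac{1}{2} + 52 i \sqrt{79}$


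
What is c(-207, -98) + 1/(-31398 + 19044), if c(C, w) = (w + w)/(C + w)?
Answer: 2421079/3767970 ≈ 0.64254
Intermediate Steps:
c(C, w) = 2*w/(C + w) (c(C, w) = (2*w)/(C + w) = 2*w/(C + w))
c(-207, -98) + 1/(-31398 + 19044) = 2*(-98)/(-207 - 98) + 1/(-31398 + 19044) = 2*(-98)/(-305) + 1/(-12354) = 2*(-98)*(-1/305) - 1/12354 = 196/305 - 1/12354 = 2421079/3767970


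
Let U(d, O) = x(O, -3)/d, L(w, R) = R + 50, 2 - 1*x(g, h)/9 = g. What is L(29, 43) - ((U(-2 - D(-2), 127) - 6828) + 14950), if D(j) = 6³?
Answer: -1751447/218 ≈ -8034.2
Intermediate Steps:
D(j) = 216
x(g, h) = 18 - 9*g
L(w, R) = 50 + R
U(d, O) = (18 - 9*O)/d
L(29, 43) - ((U(-2 - D(-2), 127) - 6828) + 14950) = (50 + 43) - ((9*(2 - 1*127)/(-2 - 1*216) - 6828) + 14950) = 93 - ((9*(2 - 127)/(-2 - 216) - 6828) + 14950) = 93 - ((9*(-125)/(-218) - 6828) + 14950) = 93 - ((9*(-1/218)*(-125) - 6828) + 14950) = 93 - ((1125/218 - 6828) + 14950) = 93 - (-1487379/218 + 14950) = 93 - 1*1771721/218 = 93 - 1771721/218 = -1751447/218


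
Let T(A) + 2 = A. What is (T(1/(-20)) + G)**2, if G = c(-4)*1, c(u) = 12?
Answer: 39601/400 ≈ 99.002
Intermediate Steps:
T(A) = -2 + A
G = 12 (G = 12*1 = 12)
(T(1/(-20)) + G)**2 = ((-2 + 1/(-20)) + 12)**2 = ((-2 - 1/20) + 12)**2 = (-41/20 + 12)**2 = (199/20)**2 = 39601/400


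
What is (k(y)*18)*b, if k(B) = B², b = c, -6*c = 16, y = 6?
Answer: -1728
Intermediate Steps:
c = -8/3 (c = -⅙*16 = -8/3 ≈ -2.6667)
b = -8/3 ≈ -2.6667
(k(y)*18)*b = (6²*18)*(-8/3) = (36*18)*(-8/3) = 648*(-8/3) = -1728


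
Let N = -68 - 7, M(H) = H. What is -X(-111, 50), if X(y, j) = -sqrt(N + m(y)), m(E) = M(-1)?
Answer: 2*I*sqrt(19) ≈ 8.7178*I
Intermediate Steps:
m(E) = -1
N = -75
X(y, j) = -2*I*sqrt(19) (X(y, j) = -sqrt(-75 - 1) = -sqrt(-76) = -2*I*sqrt(19))
-X(-111, 50) = -(-2)*I*sqrt(19) = 2*I*sqrt(19)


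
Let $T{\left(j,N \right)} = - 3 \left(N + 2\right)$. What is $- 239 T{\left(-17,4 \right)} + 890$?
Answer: $5192$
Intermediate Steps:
$T{\left(j,N \right)} = -6 - 3 N$ ($T{\left(j,N \right)} = - 3 \left(2 + N\right) = -6 - 3 N$)
$- 239 T{\left(-17,4 \right)} + 890 = - 239 \left(-6 - 12\right) + 890 = \left(-239\right) \left(-18\right) + 890 = 4302 + 890 = 5192$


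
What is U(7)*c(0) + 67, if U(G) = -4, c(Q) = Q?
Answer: 67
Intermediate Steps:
U(7)*c(0) + 67 = -4*0 + 67 = 0 + 67 = 67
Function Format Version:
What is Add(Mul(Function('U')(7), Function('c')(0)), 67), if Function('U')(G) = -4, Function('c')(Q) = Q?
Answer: 67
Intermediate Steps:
Add(Mul(Function('U')(7), Function('c')(0)), 67) = Add(Mul(-4, 0), 67) = Add(0, 67) = 67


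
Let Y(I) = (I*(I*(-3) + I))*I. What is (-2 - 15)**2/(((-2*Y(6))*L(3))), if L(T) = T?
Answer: 289/2592 ≈ 0.11150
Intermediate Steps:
Y(I) = -2*I**3 (Y(I) = (I*(-3*I + I))*I = (I*(-2*I))*I = (-2*I**2)*I = -2*I**3)
(-2 - 15)**2/(((-2*Y(6))*L(3))) = (-2 - 15)**2/((-(-4)*6**3*3)) = (-17)**2/((-(-4)*216*3)) = 289/((-2*(-432)*3)) = 289/((864*3)) = 289/2592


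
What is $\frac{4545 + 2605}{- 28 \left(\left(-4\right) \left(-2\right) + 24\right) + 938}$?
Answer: $\frac{3575}{21} \approx 170.24$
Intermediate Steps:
$\frac{4545 + 2605}{- 28 \left(\left(-4\right) \left(-2\right) + 24\right) + 938} = \frac{7150}{- 28 \left(8 + 24\right) + 938} = \frac{7150}{\left(-28\right) 32 + 938} = \frac{7150}{-896 + 938} = \frac{7150}{42} = 7150 \cdot \frac{1}{42} = \frac{3575}{21}$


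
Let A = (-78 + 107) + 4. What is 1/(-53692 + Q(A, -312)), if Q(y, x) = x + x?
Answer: -1/54316 ≈ -1.8411e-5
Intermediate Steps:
A = 33 (A = 29 + 4 = 33)
Q(y, x) = 2*x
1/(-53692 + Q(A, -312)) = 1/(-53692 + 2*(-312)) = 1/(-53692 - 624) = 1/(-54316) = -1/54316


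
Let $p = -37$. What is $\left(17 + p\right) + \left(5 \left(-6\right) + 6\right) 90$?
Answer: $-2180$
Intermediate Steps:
$\left(17 + p\right) + \left(5 \left(-6\right) + 6\right) 90 = \left(17 - 37\right) + \left(5 \left(-6\right) + 6\right) 90 = -20 + \left(-30 + 6\right) 90 = -20 - 2160 = -2180$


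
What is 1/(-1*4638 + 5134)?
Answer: 1/496 ≈ 0.0020161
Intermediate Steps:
1/(-1*4638 + 5134) = 1/(-4638 + 5134) = 1/496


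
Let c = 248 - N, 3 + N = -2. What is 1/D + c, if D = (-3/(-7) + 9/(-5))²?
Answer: 584137/2304 ≈ 253.53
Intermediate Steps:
N = -5 (N = -3 - 2 = -5)
D = 2304/1225 (D = (-3*(-⅐) + 9*(-⅕))² = (3/7 - 9/5)² = (-48/35)² = 2304/1225 ≈ 1.8808)
c = 253 (c = 248 - 1*(-5) = 248 + 5 = 253)
1/D + c = 1/(2304/1225) + 253 = 1225/2304 + 253 = 584137/2304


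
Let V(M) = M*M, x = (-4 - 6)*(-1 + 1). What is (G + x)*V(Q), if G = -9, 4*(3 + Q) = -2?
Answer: -441/4 ≈ -110.25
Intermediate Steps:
Q = -7/2 (Q = -3 + (¼)*(-2) = -3 - ½ = -7/2 ≈ -3.5000)
x = 0 (x = -10*0 = 0)
V(M) = M²
(G + x)*V(Q) = (-9 + 0)*(-7/2)² = -9*49/4 = -441/4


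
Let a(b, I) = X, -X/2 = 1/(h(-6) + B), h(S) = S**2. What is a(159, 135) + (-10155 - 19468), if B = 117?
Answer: -4532321/153 ≈ -29623.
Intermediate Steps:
X = -2/153 (X = -2/((-6)**2 + 117) = -2/(36 + 117) = -2/153 ≈ -0.013072)
a(b, I) = -2/153
a(159, 135) + (-10155 - 19468) = -2/153 + (-10155 - 19468) = -2/153 - 29623 = -4532321/153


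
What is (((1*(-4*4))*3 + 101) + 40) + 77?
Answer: 170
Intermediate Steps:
(((1*(-4*4))*3 + 101) + 40) + 77 = (((1*(-16))*3 + 101) + 40) + 77 = ((-16*3 + 101) + 40) + 77 = ((-48 + 101) + 40) + 77 = (53 + 40) + 77 = 93 + 77 = 170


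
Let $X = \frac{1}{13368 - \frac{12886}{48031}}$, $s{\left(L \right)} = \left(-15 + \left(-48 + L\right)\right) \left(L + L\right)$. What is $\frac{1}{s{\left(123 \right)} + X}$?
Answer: $\frac{642065522}{9476887152751} \approx 6.7751 \cdot 10^{-5}$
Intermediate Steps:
$s{\left(L \right)} = 2 L \left(-63 + L\right)$ ($s{\left(L \right)} = \left(-63 + L\right) 2 L = 2 L \left(-63 + L\right)$)
$X = \frac{48031}{642065522}$ ($X = \frac{1}{13368 - \frac{12886}{48031}} = \frac{1}{\frac{642065522}{48031}} = \frac{48031}{642065522} \approx 7.4807 \cdot 10^{-5}$)
$\frac{1}{s{\left(123 \right)} + X} = \frac{1}{2 \cdot 123 \left(-63 + 123\right) + \frac{48031}{642065522}} = \frac{1}{2 \cdot 123 \cdot 60 + \frac{48031}{642065522}} = \frac{1}{14760 + \frac{48031}{642065522}} = \frac{1}{\frac{9476887152751}{642065522}} = \frac{642065522}{9476887152751}$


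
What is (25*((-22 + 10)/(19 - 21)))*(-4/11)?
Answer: -600/11 ≈ -54.545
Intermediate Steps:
(25*((-22 + 10)/(19 - 21)))*(-4/11) = (25*(-12/(-2)))*(-4*1/11) = (25*(-12*(-½)))*(-4/11) = (25*6)*(-4/11) = 150*(-4/11) = -600/11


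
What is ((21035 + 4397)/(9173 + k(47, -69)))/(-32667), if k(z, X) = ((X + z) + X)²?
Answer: -12716/285084909 ≈ -4.4604e-5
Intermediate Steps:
k(z, X) = (z + 2*X)²
((21035 + 4397)/(9173 + k(47, -69)))/(-32667) = ((21035 + 4397)/(9173 + (47 + 2*(-69))²))/(-32667) = (25432/(9173 + (47 - 138)²))*(-1/32667) = (25432/(9173 + (-91)²))*(-1/32667) = (25432/(9173 + 8281))*(-1/32667) = (25432/17454)*(-1/32667) = (25432*(1/17454))*(-1/32667) = (12716/8727)*(-1/32667) = -12716/285084909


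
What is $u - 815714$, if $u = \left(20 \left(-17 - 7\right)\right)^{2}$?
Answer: $-585314$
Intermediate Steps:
$u = 230400$ ($u = \left(20 \left(-24\right)\right)^{2} = \left(-480\right)^{2} = 230400$)
$u - 815714 = 230400 - 815714 = -585314$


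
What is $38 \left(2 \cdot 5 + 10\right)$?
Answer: $760$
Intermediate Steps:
$38 \left(2 \cdot 5 + 10\right) = 38 \left(10 + 10\right) = 38 \cdot 20 = 760$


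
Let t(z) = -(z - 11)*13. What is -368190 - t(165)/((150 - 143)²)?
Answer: -2577044/7 ≈ -3.6815e+5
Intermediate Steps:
t(z) = 143 - 13*z (t(z) = -(-11 + z)*13 = -(-143 + 13*z) = 143 - 13*z)
-368190 - t(165)/((150 - 143)²) = -368190 - (143 - 13*165)/((150 - 143)²) = -368190 - (143 - 2145)/(7²) = -368190 - (-2002)/49 = -368190 - 1*(-286/7) = -368190 + 286/7 = -2577044/7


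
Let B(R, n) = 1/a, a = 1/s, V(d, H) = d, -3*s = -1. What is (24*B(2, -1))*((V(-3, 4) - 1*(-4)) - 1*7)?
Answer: -48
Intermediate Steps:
s = ⅓ (s = -⅓*(-1) = ⅓ ≈ 0.33333)
a = 3 (a = 1/(⅓) = 3)
B(R, n) = ⅓ (B(R, n) = 1/3 = ⅓)
(24*B(2, -1))*((V(-3, 4) - 1*(-4)) - 1*7) = (24*(⅓))*((-3 - 1*(-4)) - 1*7) = 8*((-3 + 4) - 7) = 8*(1 - 7) = 8*(-6) = -48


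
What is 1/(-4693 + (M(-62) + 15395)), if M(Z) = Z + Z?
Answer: 1/10578 ≈ 9.4536e-5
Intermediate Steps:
M(Z) = 2*Z
1/(-4693 + (M(-62) + 15395)) = 1/(-4693 + (2*(-62) + 15395)) = 1/(-4693 + (-124 + 15395)) = 1/(-4693 + 15271) = 1/10578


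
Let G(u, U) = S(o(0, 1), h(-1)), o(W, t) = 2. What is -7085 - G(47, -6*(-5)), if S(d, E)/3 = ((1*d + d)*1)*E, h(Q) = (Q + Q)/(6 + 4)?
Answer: -35413/5 ≈ -7082.6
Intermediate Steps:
h(Q) = Q/5 (h(Q) = (2*Q)/10 = (2*Q)*(1/10) = Q/5)
S(d, E) = 6*E*d (S(d, E) = 3*(((1*d + d)*1)*E) = 3*(((d + d)*1)*E) = 3*(((2*d)*1)*E) = 3*((2*d)*E) = 3*(2*E*d) = 6*E*d)
G(u, U) = -12/5 (G(u, U) = 6*((1/5)*(-1))*2 = 6*(-1/5)*2 = -12/5)
-7085 - G(47, -6*(-5)) = -7085 - 1*(-12/5) = -7085 + 12/5 = -35413/5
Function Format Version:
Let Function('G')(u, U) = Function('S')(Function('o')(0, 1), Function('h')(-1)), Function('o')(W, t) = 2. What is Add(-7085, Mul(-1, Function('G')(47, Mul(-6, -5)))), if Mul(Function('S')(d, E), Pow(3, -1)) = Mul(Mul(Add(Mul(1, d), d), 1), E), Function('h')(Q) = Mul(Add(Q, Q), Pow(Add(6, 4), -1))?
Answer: Rational(-35413, 5) ≈ -7082.6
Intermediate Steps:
Function('h')(Q) = Mul(Rational(1, 5), Q) (Function('h')(Q) = Mul(Mul(2, Q), Pow(10, -1)) = Mul(Mul(2, Q), Rational(1, 10)) = Mul(Rational(1, 5), Q))
Function('S')(d, E) = Mul(6, E, d) (Function('S')(d, E) = Mul(3, Mul(Mul(Add(Mul(1, d), d), 1), E)) = Mul(3, Mul(Mul(Add(d, d), 1), E)) = Mul(3, Mul(Mul(Mul(2, d), 1), E)) = Mul(3, Mul(Mul(2, d), E)) = Mul(3, Mul(2, E, d)) = Mul(6, E, d))
Function('G')(u, U) = Rational(-12, 5) (Function('G')(u, U) = Mul(6, Mul(Rational(1, 5), -1), 2) = Mul(6, Rational(-1, 5), 2) = Rational(-12, 5))
Add(-7085, Mul(-1, Function('G')(47, Mul(-6, -5)))) = Add(-7085, Mul(-1, Rational(-12, 5))) = Add(-7085, Rational(12, 5)) = Rational(-35413, 5)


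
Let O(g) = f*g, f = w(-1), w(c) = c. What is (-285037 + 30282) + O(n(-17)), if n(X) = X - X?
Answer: -254755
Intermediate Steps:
f = -1
n(X) = 0
O(g) = -g
(-285037 + 30282) + O(n(-17)) = (-285037 + 30282) - 1*0 = -254755 + 0 = -254755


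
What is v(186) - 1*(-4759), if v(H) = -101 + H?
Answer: 4844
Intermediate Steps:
v(186) - 1*(-4759) = (-101 + 186) - 1*(-4759) = 85 + 4759 = 4844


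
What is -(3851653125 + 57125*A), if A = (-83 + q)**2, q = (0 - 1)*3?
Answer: -4274149625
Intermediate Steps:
q = -3 (q = -1*3 = -3)
A = 7396 (A = (-83 - 3)**2 = (-86)**2 = 7396)
-(3851653125 + 57125*A) = -57125/(1/(67425 + 7396)) = -57125/(1/74821) = -57125/1/74821 = -57125*74821 = -4274149625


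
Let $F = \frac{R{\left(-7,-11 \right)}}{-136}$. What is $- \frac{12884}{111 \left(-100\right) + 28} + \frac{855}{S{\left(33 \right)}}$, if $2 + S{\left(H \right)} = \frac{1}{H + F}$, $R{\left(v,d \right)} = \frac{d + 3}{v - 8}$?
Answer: $- \frac{19859527327}{45874064} \approx -432.91$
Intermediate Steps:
$R{\left(v,d \right)} = \frac{3 + d}{-8 + v}$
$F = - \frac{1}{255}$ ($F = \frac{\frac{1}{-8 - 7} \left(3 - 11\right)}{-136} = \frac{1}{-15} \left(-8\right) \left(- \frac{1}{136}\right) = \left(- \frac{1}{15}\right) \left(-8\right) \left(- \frac{1}{136}\right) = \frac{8}{15} \left(- \frac{1}{136}\right) = - \frac{1}{255} \approx -0.0039216$)
$S{\left(H \right)} = -2 + \frac{1}{- \frac{1}{255} + H}$ ($S{\left(H \right)} = -2 + \frac{1}{H - \frac{1}{255}} = -2 + \frac{1}{- \frac{1}{255} + H}$)
$- \frac{12884}{111 \left(-100\right) + 28} + \frac{855}{S{\left(33 \right)}} = - \frac{12884}{111 \left(-100\right) + 28} + \frac{855}{\frac{1}{-1 + 255 \cdot 33} \left(257 - 16830\right)} = - \frac{12884}{-11100 + 28} + \frac{855}{\frac{1}{-1 + 8415} \left(257 - 16830\right)} = - \frac{12884}{-11072} + \frac{855}{\frac{1}{8414} \left(-16573\right)} = \left(-12884\right) \left(- \frac{1}{11072}\right) + \frac{855}{\frac{1}{8414} \left(-16573\right)} = \frac{3221}{2768} + \frac{855}{- \frac{16573}{8414}} = \frac{3221}{2768} + 855 \left(- \frac{8414}{16573}\right) = \frac{3221}{2768} - \frac{7193970}{16573} = - \frac{19859527327}{45874064}$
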